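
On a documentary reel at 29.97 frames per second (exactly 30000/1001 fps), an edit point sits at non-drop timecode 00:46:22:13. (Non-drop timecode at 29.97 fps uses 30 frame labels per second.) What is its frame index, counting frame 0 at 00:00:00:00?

Total seconds to the label: (0 × 3600 + 46 × 60 + 22) = 2782.
Frame index = 2782 × 30 + 13 = 83473.

frame 83473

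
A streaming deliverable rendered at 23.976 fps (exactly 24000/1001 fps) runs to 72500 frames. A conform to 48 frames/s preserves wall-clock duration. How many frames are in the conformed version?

145145 frames

Target frames = source frames × (target rate / source rate) = 72500 × (48)/(24000/1001) = 72500 × 1001/500 = 145145.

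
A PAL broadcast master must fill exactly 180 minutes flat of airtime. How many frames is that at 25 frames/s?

270000 frames

180 min = 10800 s.
Frames = 10800 × 25 = 270000.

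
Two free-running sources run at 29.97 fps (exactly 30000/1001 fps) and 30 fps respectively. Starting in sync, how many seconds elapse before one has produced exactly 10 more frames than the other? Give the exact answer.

1001/3 seconds

The gap grows by |30 − 30000/1001| = 30/1001 frames per second.
Time for a 10-frame gap: 10 ÷ (30/1001) = 1001/3 s.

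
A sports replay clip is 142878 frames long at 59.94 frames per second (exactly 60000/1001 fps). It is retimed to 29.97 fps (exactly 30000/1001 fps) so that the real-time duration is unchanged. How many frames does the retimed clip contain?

71439 frames

Target frames = source frames × (target rate / source rate) = 142878 × (30000/1001)/(60000/1001) = 142878 × 1/2 = 71439.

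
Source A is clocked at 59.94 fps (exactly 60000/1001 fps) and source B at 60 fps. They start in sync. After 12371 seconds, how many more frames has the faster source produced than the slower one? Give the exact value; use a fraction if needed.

A emits 60000/1001 × 12371 = 742260000/1001 frames; B emits 60 × 12371 = 742260.
Difference = 742260/1001 frames (≈ 741.5185); B is ahead of A.

742260/1001 frames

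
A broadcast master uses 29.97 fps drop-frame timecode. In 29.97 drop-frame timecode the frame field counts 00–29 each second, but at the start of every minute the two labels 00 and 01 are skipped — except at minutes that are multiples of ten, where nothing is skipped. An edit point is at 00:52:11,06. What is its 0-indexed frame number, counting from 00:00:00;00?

As if non-drop at 30 labels/s: (0 × 3600 + 52 × 60 + 11) × 30 + 6 = 93936.
Minute boundaries passed: 52; those not divisible by 10: 52 − 5 = 47; dropped labels = 2 × 47 = 94.
Actual frame index = 93936 − 94 = 93842.

93842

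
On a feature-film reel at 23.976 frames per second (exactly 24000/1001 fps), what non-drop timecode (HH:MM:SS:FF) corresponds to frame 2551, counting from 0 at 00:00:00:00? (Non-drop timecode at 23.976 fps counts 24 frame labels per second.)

00:01:46:07

2551 ÷ 24 = 106 full seconds, remainder 7 frames.
106 s = 0 h 1 min 46 s.
Timecode: 00:01:46:07.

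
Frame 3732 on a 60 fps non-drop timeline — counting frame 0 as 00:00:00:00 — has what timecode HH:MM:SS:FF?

00:01:02:12

3732 ÷ 60 = 62 full seconds, remainder 12 frames.
62 s = 0 h 1 min 2 s.
Timecode: 00:01:02:12.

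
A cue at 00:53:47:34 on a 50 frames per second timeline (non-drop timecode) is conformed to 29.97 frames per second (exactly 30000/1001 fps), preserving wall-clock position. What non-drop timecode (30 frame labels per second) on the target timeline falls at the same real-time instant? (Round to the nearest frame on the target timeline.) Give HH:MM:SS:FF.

00:53:44:14

Source frame index: (0×3600 + 53×60 + 47) × 50 + 34 = 161384.
Real time: 161384 / (50) = 80692/25 s.
Target frame: (80692/25) × (30000/1001) = 96830400/1001 ≈ 96733.666 → 96734.
At 30 labels/s: frame 96734 → 00:53:44:14.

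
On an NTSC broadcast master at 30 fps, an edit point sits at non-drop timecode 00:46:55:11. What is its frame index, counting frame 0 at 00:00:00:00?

84461

Total seconds to the label: (0 × 3600 + 46 × 60 + 55) = 2815.
Frame index = 2815 × 30 + 11 = 84461.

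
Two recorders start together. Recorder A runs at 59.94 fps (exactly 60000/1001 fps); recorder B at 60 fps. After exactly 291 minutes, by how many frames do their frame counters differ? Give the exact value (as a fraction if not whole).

291 min = 17460 s.
A emits 60000/1001 × 17460 = 1047600000/1001 frames; B emits 60 × 17460 = 1047600.
Difference = 1047600/1001 frames (≈ 1046.5534); B is ahead of A.

1047600/1001 frames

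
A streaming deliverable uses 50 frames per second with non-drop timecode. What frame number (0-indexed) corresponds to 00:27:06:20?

frame 81320

Total seconds to the label: (0 × 3600 + 27 × 60 + 6) = 1626.
Frame index = 1626 × 50 + 20 = 81320.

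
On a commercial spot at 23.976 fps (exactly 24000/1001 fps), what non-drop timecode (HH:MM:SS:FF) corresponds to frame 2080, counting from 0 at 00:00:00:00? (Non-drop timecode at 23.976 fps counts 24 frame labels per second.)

2080 ÷ 24 = 86 full seconds, remainder 16 frames.
86 s = 0 h 1 min 26 s.
Timecode: 00:01:26:16.

00:01:26:16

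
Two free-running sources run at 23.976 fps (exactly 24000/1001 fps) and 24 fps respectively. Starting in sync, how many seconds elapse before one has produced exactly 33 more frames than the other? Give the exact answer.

1376.375 seconds

The gap grows by |24 − 24000/1001| = 24/1001 frames per second.
Time for a 33-frame gap: 33 ÷ (24/1001) = 1376.375 s.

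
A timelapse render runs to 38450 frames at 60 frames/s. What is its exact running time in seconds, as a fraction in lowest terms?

3845/6 seconds

Running time = 38450 ÷ (60) = 38450 × 1/60 = 3845/6 s.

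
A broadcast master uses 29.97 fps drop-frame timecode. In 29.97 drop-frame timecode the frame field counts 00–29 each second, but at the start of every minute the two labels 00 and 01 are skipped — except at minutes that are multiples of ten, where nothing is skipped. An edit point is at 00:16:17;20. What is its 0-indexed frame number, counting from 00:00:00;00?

29300

As if non-drop at 30 labels/s: (0 × 3600 + 16 × 60 + 17) × 30 + 20 = 29330.
Minute boundaries passed: 16; those not divisible by 10: 16 − 1 = 15; dropped labels = 2 × 15 = 30.
Actual frame index = 29330 − 30 = 29300.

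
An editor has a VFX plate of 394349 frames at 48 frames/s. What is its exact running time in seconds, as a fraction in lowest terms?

394349/48 seconds

Running time = 394349 ÷ (48) = 394349 × 1/48 = 394349/48 s.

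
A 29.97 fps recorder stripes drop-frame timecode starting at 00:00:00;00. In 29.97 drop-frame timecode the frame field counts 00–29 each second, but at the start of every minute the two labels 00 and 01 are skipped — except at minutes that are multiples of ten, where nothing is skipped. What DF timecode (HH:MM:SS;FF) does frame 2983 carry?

Ten DF minutes hold 17982 frames, so frame 2983 lies in block 0 (frames 0–17981) with 2983 frames into that block.
The block's first minute is 1800 frames and the rest 1798 each; 2983 frames reaches minute 1, so 0 × 18 + 1 × 2 = 2 labels have been skipped so far.
Adding those back, label number 2983 + 2 = 2985 at 30 labels/s is 99 s + 15 f = 0 h 1 min 39 s frame 15, i.e. 00:01:39;15.

00:01:39;15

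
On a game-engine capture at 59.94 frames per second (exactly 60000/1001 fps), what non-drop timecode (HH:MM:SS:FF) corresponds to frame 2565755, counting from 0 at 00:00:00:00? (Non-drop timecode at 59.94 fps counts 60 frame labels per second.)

11:52:42:35

2565755 ÷ 60 = 42762 full seconds, remainder 35 frames.
42762 s = 11 h 52 min 42 s.
Timecode: 11:52:42:35.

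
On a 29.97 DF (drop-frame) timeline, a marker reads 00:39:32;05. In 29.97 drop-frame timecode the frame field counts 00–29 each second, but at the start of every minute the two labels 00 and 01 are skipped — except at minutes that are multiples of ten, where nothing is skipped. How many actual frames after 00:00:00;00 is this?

71093

As if non-drop at 30 labels/s: (0 × 3600 + 39 × 60 + 32) × 30 + 5 = 71165.
Minute boundaries passed: 39; those not divisible by 10: 39 − 3 = 36; dropped labels = 2 × 36 = 72.
Actual frame index = 71165 − 72 = 71093.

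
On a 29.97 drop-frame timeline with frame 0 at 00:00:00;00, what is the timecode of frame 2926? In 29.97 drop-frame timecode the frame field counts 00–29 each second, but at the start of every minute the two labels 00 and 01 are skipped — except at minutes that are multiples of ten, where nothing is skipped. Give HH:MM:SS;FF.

Each 10-minute DF block holds 10 × 60 × 30 − 9 × 2 = 17982 frames. 2926 ÷ 17982 → 0 full blocks, remainder 2926.
Within the partial block the first minute is 1800 frames and each further minute 1798, so 1 further minute boundary passed. Total skipped labels = 18 × 0 + 2 × 1 = 2.
Non-drop label index = 2926 + 2 = 2928; at 30 labels/s that is 00:01:37:18, i.e. DF 00:01:37;18.

00:01:37;18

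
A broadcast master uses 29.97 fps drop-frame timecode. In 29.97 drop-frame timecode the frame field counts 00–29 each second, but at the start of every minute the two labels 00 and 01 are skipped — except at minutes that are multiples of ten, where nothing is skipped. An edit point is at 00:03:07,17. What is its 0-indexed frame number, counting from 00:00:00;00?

Complete 10-minute blocks: 0, each 17982 frames → 0.
Remaining 3 whole minutes in the current block: 1800 + 2 × 1798 = 5396 frames.
Within the current minute: 7 × 30 + 17 − 2 = 225 (labels ;00/;01 skipped at this minute). Total = 0 + 5396 + 225 = 5621.

5621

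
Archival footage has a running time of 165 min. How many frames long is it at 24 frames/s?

237600 frames

165 min = 9900 s.
Frames = 9900 × 24 = 237600.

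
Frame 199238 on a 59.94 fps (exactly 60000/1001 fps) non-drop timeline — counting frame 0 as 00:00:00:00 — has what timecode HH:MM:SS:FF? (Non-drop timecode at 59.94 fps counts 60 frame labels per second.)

00:55:20:38

199238 ÷ 60 = 3320 full seconds, remainder 38 frames.
3320 s = 0 h 55 min 20 s.
Timecode: 00:55:20:38.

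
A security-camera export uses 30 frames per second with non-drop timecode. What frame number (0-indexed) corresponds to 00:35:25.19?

Total seconds to the label: (0 × 3600 + 35 × 60 + 25) = 2125.
Frame index = 2125 × 30 + 19 = 63769.

63769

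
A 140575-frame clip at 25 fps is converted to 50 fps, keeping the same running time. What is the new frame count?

Target frames = source frames × (target rate / source rate) = 140575 × (50)/(25) = 140575 × 2 = 281150.

281150 frames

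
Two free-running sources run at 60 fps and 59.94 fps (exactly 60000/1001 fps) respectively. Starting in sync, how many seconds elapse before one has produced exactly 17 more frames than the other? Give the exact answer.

The gap grows by |60000/1001 − 60| = 60/1001 frames per second.
Time for a 17-frame gap: 17 ÷ (60/1001) = 17017/60 s.

17017/60 seconds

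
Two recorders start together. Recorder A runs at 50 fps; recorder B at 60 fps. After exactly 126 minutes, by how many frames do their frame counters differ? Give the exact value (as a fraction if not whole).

126 min = 7560 s.
A emits 50 × 7560 = 378000 frames; B emits 60 × 7560 = 453600.
Difference = 75600 frames; B is ahead of A.

75600 frames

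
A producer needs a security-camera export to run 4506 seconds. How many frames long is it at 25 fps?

112650 frames

Frames = 4506 × 25 = 112650.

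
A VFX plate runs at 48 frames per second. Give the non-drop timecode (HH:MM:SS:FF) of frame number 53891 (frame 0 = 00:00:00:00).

53891 ÷ 48 = 1122 full seconds, remainder 35 frames.
1122 s = 0 h 18 min 42 s.
Timecode: 00:18:42:35.

00:18:42:35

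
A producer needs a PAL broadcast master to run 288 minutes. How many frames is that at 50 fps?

864000 frames

288 min = 17280 s.
Frames = 17280 × 50 = 864000.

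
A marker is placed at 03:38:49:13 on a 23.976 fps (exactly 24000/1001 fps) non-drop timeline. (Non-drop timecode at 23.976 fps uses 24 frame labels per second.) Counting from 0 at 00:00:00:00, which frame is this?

Total seconds to the label: (3 × 3600 + 38 × 60 + 49) = 13129.
Frame index = 13129 × 24 + 13 = 315109.

315109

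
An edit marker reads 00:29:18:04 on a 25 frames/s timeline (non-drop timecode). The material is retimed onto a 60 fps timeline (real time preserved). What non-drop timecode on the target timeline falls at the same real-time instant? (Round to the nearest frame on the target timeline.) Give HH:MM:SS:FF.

Source frame index: (0×3600 + 29×60 + 18) × 25 + 4 = 43954.
Real time: 43954 / (25) = 43954/25 s.
Target frame: (43954/25) × (60) = 527448/5 ≈ 105489.600 → 105490.
At 60 labels/s: frame 105490 → 00:29:18:10.

00:29:18:10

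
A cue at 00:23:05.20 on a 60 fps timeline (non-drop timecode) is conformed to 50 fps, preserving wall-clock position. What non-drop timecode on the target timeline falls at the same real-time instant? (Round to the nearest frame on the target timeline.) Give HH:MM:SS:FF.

00:23:05:17

Source frame index: (0×3600 + 23×60 + 5) × 60 + 20 = 83120.
Real time: 83120 / (60) = 4156/3 s.
Target frame: (4156/3) × (50) = 207800/3 ≈ 69266.667 → 69267.
At 50 labels/s: frame 69267 → 00:23:05:17.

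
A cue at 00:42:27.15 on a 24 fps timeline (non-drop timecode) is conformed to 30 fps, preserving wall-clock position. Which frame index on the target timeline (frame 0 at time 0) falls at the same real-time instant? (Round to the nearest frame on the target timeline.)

Source frame index: (0×3600 + 42×60 + 27) × 24 + 15 = 61143.
Real time: 61143 / (24) = 20381/8 s.
Target frame: (20381/8) × (30) = 305715/4 ≈ 76428.750 → 76429.

frame 76429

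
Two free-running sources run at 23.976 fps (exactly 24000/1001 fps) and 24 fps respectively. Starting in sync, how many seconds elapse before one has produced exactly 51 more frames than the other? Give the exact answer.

The gap grows by |24 − 24000/1001| = 24/1001 frames per second.
Time for a 51-frame gap: 51 ÷ (24/1001) = 2127.125 s.

2127.125 seconds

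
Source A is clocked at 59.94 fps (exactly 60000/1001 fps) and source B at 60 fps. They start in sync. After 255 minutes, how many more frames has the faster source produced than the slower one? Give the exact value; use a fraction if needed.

255 min = 15300 s.
A emits 60000/1001 × 15300 = 918000000/1001 frames; B emits 60 × 15300 = 918000.
Difference = 918000/1001 frames (≈ 917.0829); B is ahead of A.

918000/1001 frames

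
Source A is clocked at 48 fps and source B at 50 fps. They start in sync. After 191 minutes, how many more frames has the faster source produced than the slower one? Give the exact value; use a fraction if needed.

191 min = 11460 s.
A emits 48 × 11460 = 550080 frames; B emits 50 × 11460 = 573000.
Difference = 22920 frames; B is ahead of A.

22920 frames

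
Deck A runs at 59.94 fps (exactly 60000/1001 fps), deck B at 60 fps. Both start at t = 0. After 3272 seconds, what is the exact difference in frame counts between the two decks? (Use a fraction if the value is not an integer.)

196320/1001 frames

A emits 60000/1001 × 3272 = 196320000/1001 frames; B emits 60 × 3272 = 196320.
Difference = 196320/1001 frames (≈ 196.1239); B is ahead of A.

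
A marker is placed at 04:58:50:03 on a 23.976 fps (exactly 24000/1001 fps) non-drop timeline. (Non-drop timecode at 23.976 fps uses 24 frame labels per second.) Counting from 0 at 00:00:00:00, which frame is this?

430323

Total seconds to the label: (4 × 3600 + 58 × 60 + 50) = 17930.
Frame index = 17930 × 24 + 3 = 430323.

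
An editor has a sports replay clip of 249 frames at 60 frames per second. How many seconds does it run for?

4.15 seconds

Running time = 249 / (60) = 4.15 s.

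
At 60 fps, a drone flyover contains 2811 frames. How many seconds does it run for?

46.85 seconds

Running time = 2811 / (60) = 46.85 s.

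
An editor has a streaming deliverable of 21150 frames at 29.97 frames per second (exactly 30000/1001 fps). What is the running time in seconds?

Running time = 21150 / (30000/1001) = 705.705 s.

705.705 seconds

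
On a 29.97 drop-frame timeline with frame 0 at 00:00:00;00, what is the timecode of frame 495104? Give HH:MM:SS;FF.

04:35:20;00

Ten DF minutes hold 17982 frames, so frame 495104 lies in block 27 (frames 485514–503495) with 9590 frames into that block.
The block's first minute is 1800 frames and the rest 1798 each; 9590 frames reaches minute 5, so 27 × 18 + 5 × 2 = 496 labels have been skipped so far.
Adding those back, label number 495104 + 496 = 495600 at 30 labels/s is 16520 s + 0 f = 4 h 35 min 20 s frame 0, i.e. 04:35:20;00.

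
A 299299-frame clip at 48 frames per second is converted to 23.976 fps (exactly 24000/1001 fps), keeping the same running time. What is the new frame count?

149500 frames

Target frames = source frames × (target rate / source rate) = 299299 × (24000/1001)/(48) = 299299 × 500/1001 = 149500.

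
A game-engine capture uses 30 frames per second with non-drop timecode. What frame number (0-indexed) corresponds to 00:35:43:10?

frame 64300

Total seconds to the label: (0 × 3600 + 35 × 60 + 43) = 2143.
Frame index = 2143 × 30 + 10 = 64300.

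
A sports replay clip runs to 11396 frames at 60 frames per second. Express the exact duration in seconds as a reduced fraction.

2849/15 seconds

Running time = 11396 ÷ (60) = 11396 × 1/60 = 2849/15 s.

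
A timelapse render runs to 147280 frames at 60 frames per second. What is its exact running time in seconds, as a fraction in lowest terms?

Running time = 147280 ÷ (60) = 147280 × 1/60 = 7364/3 s.

7364/3 seconds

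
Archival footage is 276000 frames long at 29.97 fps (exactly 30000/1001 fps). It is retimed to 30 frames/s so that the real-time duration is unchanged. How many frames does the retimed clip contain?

276276 frames

Target frames = source frames × (target rate / source rate) = 276000 × (30)/(30000/1001) = 276000 × 1001/1000 = 276276.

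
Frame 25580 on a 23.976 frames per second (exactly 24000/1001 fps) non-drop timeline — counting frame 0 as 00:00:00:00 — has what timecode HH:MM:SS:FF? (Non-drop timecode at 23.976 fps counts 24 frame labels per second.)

00:17:45:20

25580 ÷ 24 = 1065 full seconds, remainder 20 frames.
1065 s = 0 h 17 min 45 s.
Timecode: 00:17:45:20.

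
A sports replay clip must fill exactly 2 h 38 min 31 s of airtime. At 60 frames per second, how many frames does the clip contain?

570660 frames

2 h 38 min 31 s = 9511 s.
Frames = 9511 × 60 = 570660.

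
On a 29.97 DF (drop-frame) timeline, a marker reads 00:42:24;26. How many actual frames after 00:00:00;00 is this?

76270

Complete 10-minute blocks: 4, each 17982 frames → 71928.
Remaining 2 whole minutes in the current block: 1800 + 1 × 1798 = 3598 frames.
Within the current minute: 24 × 30 + 26 − 2 = 744 (labels ;00/;01 skipped at this minute). Total = 71928 + 3598 + 744 = 76270.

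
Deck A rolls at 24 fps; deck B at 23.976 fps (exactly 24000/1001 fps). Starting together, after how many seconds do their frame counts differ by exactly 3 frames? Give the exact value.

125.125 seconds

The gap grows by |24000/1001 − 24| = 24/1001 frames per second.
Time for a 3-frame gap: 3 ÷ (24/1001) = 125.125 s.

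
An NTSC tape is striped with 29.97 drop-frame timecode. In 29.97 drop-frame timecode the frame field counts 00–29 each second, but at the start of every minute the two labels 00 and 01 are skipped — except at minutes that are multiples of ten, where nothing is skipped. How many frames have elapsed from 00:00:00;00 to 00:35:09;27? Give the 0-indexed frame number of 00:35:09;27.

63233

Complete 10-minute blocks: 3, each 17982 frames → 53946.
Remaining 5 whole minutes in the current block: 1800 + 4 × 1798 = 8992 frames.
Within the current minute: 9 × 30 + 27 − 2 = 295 (labels ;00/;01 skipped at this minute). Total = 53946 + 8992 + 295 = 63233.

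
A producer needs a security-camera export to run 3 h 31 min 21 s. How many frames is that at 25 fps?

317025 frames

3 h 31 min 21 s = 12681 s.
Frames = 12681 × 25 = 317025.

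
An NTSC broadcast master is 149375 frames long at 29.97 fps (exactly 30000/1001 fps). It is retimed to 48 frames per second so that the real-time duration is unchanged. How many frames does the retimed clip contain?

Target frames = source frames × (target rate / source rate) = 149375 × (48)/(30000/1001) = 149375 × 1001/625 = 239239.

239239 frames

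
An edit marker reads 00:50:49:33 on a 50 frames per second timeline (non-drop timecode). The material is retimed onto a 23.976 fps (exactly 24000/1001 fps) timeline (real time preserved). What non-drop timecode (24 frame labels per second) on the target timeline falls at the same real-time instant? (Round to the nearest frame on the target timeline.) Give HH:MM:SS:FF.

Source frame index: (0×3600 + 50×60 + 49) × 50 + 33 = 152483.
Real time: 152483 / (50) = 152483/50 s.
Target frame: (152483/50) × (24000/1001) = 73191840/1001 ≈ 73118.721 → 73119.
At 24 labels/s: frame 73119 → 00:50:46:15.

00:50:46:15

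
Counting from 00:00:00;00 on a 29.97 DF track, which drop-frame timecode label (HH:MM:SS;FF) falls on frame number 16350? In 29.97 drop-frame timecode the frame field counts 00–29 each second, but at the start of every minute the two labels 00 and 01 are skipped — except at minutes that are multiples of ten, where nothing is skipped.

00:09:05;18

Each 10-minute DF block holds 10 × 60 × 30 − 9 × 2 = 17982 frames. 16350 ÷ 17982 → 0 full blocks, remainder 16350.
Within the partial block the first minute is 1800 frames and each further minute 1798, so 9 further minute boundaries passed. Total skipped labels = 18 × 0 + 2 × 9 = 18.
Non-drop label index = 16350 + 18 = 16368; at 30 labels/s that is 00:09:05:18, i.e. DF 00:09:05;18.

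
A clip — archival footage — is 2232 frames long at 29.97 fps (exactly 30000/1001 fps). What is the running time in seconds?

Running time = 2232 / (30000/1001) = 74.4744 s.

74.4744 seconds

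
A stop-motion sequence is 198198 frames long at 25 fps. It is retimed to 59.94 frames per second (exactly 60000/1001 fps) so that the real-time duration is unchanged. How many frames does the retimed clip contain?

Target frames = source frames × (target rate / source rate) = 198198 × (60000/1001)/(25) = 198198 × 2400/1001 = 475200.

475200 frames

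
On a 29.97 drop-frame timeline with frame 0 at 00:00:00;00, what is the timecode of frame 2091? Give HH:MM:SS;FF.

00:01:09;23

Ten DF minutes hold 17982 frames, so frame 2091 lies in block 0 (frames 0–17981) with 2091 frames into that block.
The block's first minute is 1800 frames and the rest 1798 each; 2091 frames reaches minute 1, so 0 × 18 + 1 × 2 = 2 labels have been skipped so far.
Adding those back, label number 2091 + 2 = 2093 at 30 labels/s is 69 s + 23 f = 0 h 1 min 9 s frame 23, i.e. 00:01:09;23.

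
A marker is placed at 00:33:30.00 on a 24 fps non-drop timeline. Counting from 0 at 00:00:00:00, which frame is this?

Total seconds to the label: (0 × 3600 + 33 × 60 + 30) = 2010.
Frame index = 2010 × 24 + 0 = 48240.

frame 48240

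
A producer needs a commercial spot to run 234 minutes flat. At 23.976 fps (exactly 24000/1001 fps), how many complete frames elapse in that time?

234 min = 14040 s.
Frames = 14040 × 24000/1001 = 25920000/77 ≈ 336623.3766.
Complete frames: 336623.

336623 frames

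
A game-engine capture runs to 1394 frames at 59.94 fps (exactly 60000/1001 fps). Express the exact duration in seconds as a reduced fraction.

Running time = 1394 ÷ (60000/1001) = 1394 × 1001/60000 = 697697/30000 s.

697697/30000 seconds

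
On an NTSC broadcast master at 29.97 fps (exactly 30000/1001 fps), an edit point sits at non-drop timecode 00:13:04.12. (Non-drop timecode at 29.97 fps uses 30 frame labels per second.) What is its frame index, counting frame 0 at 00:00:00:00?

Total seconds to the label: (0 × 3600 + 13 × 60 + 4) = 784.
Frame index = 784 × 30 + 12 = 23532.

23532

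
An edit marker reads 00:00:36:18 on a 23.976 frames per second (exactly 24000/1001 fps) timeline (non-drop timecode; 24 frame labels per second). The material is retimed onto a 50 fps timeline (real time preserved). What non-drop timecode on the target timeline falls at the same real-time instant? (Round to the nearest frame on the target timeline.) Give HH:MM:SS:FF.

Source frame index: (0×3600 + 0×60 + 36) × 24 + 18 = 882.
Real time: 882 / (24000/1001) = 147147/4000 s.
Target frame: (147147/4000) × (50) = 147147/80 ≈ 1839.338 → 1839.
At 50 labels/s: frame 1839 → 00:00:36:39.

00:00:36:39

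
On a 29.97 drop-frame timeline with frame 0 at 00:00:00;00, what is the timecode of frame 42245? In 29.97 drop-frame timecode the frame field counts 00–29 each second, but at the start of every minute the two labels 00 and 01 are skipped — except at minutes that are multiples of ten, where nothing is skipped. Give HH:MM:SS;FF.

Each 10-minute DF block holds 10 × 60 × 30 − 9 × 2 = 17982 frames. 42245 ÷ 17982 → 2 full blocks, remainder 6281.
Within the partial block the first minute is 1800 frames and each further minute 1798, so 3 further minute boundaries passed. Total skipped labels = 18 × 2 + 2 × 3 = 42.
Non-drop label index = 42245 + 42 = 42287; at 30 labels/s that is 00:23:29:17, i.e. DF 00:23:29;17.

00:23:29;17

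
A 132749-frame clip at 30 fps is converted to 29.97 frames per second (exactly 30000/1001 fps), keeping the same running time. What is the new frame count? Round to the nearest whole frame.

Frames at target rate = 132749 × (30000/1001) / (30) = 132749000/1001 ≈ 132616.384.
Nearest whole frame: 132616.

132616 frames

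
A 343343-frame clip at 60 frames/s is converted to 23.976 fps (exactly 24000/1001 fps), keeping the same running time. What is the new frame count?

Target frames = source frames × (target rate / source rate) = 343343 × (24000/1001)/(60) = 343343 × 400/1001 = 137200.

137200 frames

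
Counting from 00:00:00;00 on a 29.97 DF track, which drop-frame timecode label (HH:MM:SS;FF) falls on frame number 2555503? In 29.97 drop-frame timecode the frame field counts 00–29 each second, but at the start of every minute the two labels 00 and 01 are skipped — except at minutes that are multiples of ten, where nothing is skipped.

23:41:08;21

Ten DF minutes hold 17982 frames, so frame 2555503 lies in block 142 (frames 2553444–2571425) with 2059 frames into that block.
The block's first minute is 1800 frames and the rest 1798 each; 2059 frames reaches minute 1, so 142 × 18 + 1 × 2 = 2558 labels have been skipped so far.
Adding those back, label number 2555503 + 2558 = 2558061 at 30 labels/s is 85268 s + 21 f = 23 h 41 min 8 s frame 21, i.e. 23:41:08;21.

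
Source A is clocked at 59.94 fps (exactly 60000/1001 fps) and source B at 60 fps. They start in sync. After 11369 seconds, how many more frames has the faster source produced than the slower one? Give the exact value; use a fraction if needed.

682140/1001 frames

A emits 60000/1001 × 11369 = 682140000/1001 frames; B emits 60 × 11369 = 682140.
Difference = 682140/1001 frames (≈ 681.4585); B is ahead of A.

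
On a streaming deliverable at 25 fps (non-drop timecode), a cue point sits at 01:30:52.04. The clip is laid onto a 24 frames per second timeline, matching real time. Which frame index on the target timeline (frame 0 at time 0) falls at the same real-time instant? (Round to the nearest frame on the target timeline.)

Source frame index: (1×3600 + 30×60 + 52) × 25 + 4 = 136304.
Real time: 136304 / (25) = 136304/25 s.
Target frame: (136304/25) × (24) = 3271296/25 ≈ 130851.840 → 130852.

frame 130852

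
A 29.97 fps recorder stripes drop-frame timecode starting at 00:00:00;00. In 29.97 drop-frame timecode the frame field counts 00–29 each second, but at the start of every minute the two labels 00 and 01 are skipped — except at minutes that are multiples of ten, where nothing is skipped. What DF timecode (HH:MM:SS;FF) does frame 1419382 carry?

13:09:20;04

Each 10-minute DF block holds 10 × 60 × 30 − 9 × 2 = 17982 frames. 1419382 ÷ 17982 → 78 full blocks, remainder 16786.
Within the partial block the first minute is 1800 frames and each further minute 1798, so 9 further minute boundaries passed. Total skipped labels = 18 × 78 + 2 × 9 = 1422.
Non-drop label index = 1419382 + 1422 = 1420804; at 30 labels/s that is 13:09:20:04, i.e. DF 13:09:20;04.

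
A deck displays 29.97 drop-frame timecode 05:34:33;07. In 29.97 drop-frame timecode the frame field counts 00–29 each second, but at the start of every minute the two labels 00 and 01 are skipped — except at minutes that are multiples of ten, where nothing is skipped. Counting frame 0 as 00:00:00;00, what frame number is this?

601595

As if non-drop at 30 labels/s: (5 × 3600 + 34 × 60 + 33) × 30 + 7 = 602197.
Minute boundaries passed: 334; those not divisible by 10: 334 − 33 = 301; dropped labels = 2 × 301 = 602.
Actual frame index = 602197 − 602 = 601595.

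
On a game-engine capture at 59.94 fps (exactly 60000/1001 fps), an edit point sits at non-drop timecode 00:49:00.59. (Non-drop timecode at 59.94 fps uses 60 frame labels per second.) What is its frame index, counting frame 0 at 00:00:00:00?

176459

Total seconds to the label: (0 × 3600 + 49 × 60 + 0) = 2940.
Frame index = 2940 × 60 + 59 = 176459.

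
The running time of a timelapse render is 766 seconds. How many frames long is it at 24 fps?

Frames = 766 × 24 = 18384.

18384 frames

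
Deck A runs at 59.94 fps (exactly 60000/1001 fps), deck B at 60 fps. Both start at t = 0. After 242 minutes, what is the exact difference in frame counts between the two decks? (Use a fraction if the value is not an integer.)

242 min = 14520 s.
A emits 60000/1001 × 14520 = 79200000/91 frames; B emits 60 × 14520 = 871200.
Difference = 79200/91 frames (≈ 870.3297); B is ahead of A.

79200/91 frames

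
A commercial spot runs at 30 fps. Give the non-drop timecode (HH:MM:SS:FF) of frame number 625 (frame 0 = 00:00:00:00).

625 ÷ 30 = 20 full seconds, remainder 25 frames.
20 s = 0 h 0 min 20 s.
Timecode: 00:00:20:25.

00:00:20:25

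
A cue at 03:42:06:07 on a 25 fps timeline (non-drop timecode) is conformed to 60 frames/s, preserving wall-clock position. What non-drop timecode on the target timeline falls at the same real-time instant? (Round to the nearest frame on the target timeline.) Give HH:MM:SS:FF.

Source frame index: (3×3600 + 42×60 + 6) × 25 + 7 = 333157.
Real time: 333157 / (25) = 333157/25 s.
Target frame: (333157/25) × (60) = 3997884/5 ≈ 799576.800 → 799577.
At 60 labels/s: frame 799577 → 03:42:06:17.

03:42:06:17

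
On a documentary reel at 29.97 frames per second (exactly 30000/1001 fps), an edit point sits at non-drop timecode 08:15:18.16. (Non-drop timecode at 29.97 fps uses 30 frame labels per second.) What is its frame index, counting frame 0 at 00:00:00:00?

Total seconds to the label: (8 × 3600 + 15 × 60 + 18) = 29718.
Frame index = 29718 × 30 + 16 = 891556.

891556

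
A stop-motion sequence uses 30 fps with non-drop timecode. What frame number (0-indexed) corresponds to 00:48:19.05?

Total seconds to the label: (0 × 3600 + 48 × 60 + 19) = 2899.
Frame index = 2899 × 30 + 5 = 86975.

frame 86975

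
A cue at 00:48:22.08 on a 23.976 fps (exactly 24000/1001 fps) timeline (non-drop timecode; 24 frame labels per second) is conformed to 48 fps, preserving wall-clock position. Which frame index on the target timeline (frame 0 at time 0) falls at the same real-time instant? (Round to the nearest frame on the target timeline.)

frame 139451

Source frame index: (0×3600 + 48×60 + 22) × 24 + 8 = 69656.
Real time: 69656 / (24000/1001) = 8715707/3000 s.
Target frame: (8715707/3000) × (48) = 17431414/125 ≈ 139451.312 → 139451.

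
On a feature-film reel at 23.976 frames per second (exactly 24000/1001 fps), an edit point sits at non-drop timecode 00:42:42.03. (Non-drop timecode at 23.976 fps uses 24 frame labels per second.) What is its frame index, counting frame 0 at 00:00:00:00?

Total seconds to the label: (0 × 3600 + 42 × 60 + 42) = 2562.
Frame index = 2562 × 24 + 3 = 61491.

61491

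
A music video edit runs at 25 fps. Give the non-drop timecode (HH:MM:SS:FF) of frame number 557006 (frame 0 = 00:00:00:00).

06:11:20:06

557006 ÷ 25 = 22280 full seconds, remainder 6 frames.
22280 s = 6 h 11 min 20 s.
Timecode: 06:11:20:06.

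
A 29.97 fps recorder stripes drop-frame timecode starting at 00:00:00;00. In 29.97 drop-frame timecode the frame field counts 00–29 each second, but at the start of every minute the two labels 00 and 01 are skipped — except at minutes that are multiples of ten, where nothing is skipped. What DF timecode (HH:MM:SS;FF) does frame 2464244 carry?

Each 10-minute DF block holds 10 × 60 × 30 − 9 × 2 = 17982 frames. 2464244 ÷ 17982 → 137 full blocks, remainder 710.
Within the partial block the first minute is 1800 frames and each further minute 1798, so 0 further minute boundaries passed. Total skipped labels = 18 × 137 + 2 × 0 = 2466.
Non-drop label index = 2464244 + 2466 = 2466710; at 30 labels/s that is 22:50:23:20, i.e. DF 22:50:23;20.

22:50:23;20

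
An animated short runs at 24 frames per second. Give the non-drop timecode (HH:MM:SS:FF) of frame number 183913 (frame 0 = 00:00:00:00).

02:07:43:01

183913 ÷ 24 = 7663 full seconds, remainder 1 frame.
7663 s = 2 h 7 min 43 s.
Timecode: 02:07:43:01.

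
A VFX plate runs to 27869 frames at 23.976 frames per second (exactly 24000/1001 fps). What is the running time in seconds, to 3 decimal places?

Running time = 27869 × 1001/24000 = 27896869/24000 s ≈ 1162.370 s.

1162.370 seconds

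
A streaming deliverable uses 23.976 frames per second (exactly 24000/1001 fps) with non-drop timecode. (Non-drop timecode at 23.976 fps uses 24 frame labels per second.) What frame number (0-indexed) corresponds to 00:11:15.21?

Total seconds to the label: (0 × 3600 + 11 × 60 + 15) = 675.
Frame index = 675 × 24 + 21 = 16221.

frame 16221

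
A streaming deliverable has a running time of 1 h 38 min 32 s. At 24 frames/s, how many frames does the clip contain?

141888 frames

1 h 38 min 32 s = 5912 s.
Frames = 5912 × 24 = 141888.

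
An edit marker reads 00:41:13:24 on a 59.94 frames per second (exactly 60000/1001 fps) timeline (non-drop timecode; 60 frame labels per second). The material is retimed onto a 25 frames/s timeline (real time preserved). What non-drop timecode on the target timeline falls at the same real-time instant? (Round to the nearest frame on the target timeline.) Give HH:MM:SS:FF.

Source frame index: (0×3600 + 41×60 + 13) × 60 + 24 = 148404.
Real time: 148404 / (60000/1001) = 12379367/5000 s.
Target frame: (12379367/5000) × (25) = 12379367/200 ≈ 61896.835 → 61897.
At 25 labels/s: frame 61897 → 00:41:15:22.

00:41:15:22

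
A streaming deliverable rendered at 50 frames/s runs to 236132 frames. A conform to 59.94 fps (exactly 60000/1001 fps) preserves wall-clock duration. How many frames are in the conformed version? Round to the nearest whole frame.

283075 frames

Frames at target rate = 236132 × (60000/1001) / (50) = 21796800/77 ≈ 283075.325.
Nearest whole frame: 283075.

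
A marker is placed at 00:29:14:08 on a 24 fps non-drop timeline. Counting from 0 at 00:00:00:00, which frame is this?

Total seconds to the label: (0 × 3600 + 29 × 60 + 14) = 1754.
Frame index = 1754 × 24 + 8 = 42104.

42104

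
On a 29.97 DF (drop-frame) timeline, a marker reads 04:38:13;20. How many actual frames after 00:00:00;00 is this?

500308

Complete 10-minute blocks: 27, each 17982 frames → 485514.
Remaining 8 whole minutes in the current block: 1800 + 7 × 1798 = 14386 frames.
Within the current minute: 13 × 30 + 20 − 2 = 408 (labels ;00/;01 skipped at this minute). Total = 485514 + 14386 + 408 = 500308.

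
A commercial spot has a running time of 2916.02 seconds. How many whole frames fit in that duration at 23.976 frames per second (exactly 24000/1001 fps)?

Frames = 2916.02 × 24000/1001 = 69984480/1001 ≈ 69914.5654.
Complete frames: 69914.

69914 frames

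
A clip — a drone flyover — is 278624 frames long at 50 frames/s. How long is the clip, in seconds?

Running time = 278624 / (50) = 5572.48 s.

5572.48 seconds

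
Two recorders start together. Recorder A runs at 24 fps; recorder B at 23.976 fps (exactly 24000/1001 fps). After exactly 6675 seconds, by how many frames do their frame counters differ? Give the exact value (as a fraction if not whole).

A emits 24 × 6675 = 160200 frames; B emits 24000/1001 × 6675 = 160200000/1001.
Difference = 160200/1001 frames (≈ 160.0400); B is behind A.

160200/1001 frames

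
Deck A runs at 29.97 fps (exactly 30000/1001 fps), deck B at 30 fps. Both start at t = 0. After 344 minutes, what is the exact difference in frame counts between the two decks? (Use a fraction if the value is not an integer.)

344 min = 20640 s.
A emits 30000/1001 × 20640 = 619200000/1001 frames; B emits 30 × 20640 = 619200.
Difference = 619200/1001 frames (≈ 618.5814); B is ahead of A.

619200/1001 frames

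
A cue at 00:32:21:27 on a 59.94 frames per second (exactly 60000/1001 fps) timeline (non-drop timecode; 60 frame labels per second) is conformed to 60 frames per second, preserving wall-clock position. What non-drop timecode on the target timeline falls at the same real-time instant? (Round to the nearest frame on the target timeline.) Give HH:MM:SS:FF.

00:32:23:23

Source frame index: (0×3600 + 32×60 + 21) × 60 + 27 = 116487.
Real time: 116487 / (60000/1001) = 38867829/20000 s.
Target frame: (38867829/20000) × (60) = 116603487/1000 ≈ 116603.487 → 116603.
At 60 labels/s: frame 116603 → 00:32:23:23.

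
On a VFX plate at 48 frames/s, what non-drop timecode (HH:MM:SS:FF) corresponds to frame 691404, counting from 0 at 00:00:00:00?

691404 ÷ 48 = 14404 full seconds, remainder 12 frames.
14404 s = 4 h 0 min 4 s.
Timecode: 04:00:04:12.

04:00:04:12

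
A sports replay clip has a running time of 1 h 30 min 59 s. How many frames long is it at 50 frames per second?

1 h 30 min 59 s = 5459 s.
Frames = 5459 × 50 = 272950.

272950 frames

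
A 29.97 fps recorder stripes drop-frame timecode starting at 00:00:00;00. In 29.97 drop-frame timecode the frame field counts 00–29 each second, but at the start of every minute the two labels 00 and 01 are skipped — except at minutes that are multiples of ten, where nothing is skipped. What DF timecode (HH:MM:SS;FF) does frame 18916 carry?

00:10:31;04

Ten DF minutes hold 17982 frames, so frame 18916 lies in block 1 (frames 17982–35963) with 934 frames into that block.
The block's first minute is 1800 frames and the rest 1798 each; 934 frames reaches minute 0, so 1 × 18 + 0 × 2 = 18 labels have been skipped so far.
Adding those back, label number 18916 + 18 = 18934 at 30 labels/s is 631 s + 4 f = 0 h 10 min 31 s frame 4, i.e. 00:10:31;04.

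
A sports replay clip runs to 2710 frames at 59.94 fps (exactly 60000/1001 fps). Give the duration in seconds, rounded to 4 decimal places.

45.2118 seconds

Running time = 2710 × 1001/60000 = 271271/6000 s ≈ 45.2118 s.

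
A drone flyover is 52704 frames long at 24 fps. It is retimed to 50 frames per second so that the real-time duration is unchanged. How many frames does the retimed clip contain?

Target frames = source frames × (target rate / source rate) = 52704 × (50)/(24) = 52704 × 25/12 = 109800.

109800 frames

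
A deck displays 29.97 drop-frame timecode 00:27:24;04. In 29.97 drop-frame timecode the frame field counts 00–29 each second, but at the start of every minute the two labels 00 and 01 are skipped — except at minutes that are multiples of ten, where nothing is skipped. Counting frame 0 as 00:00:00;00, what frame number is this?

As if non-drop at 30 labels/s: (0 × 3600 + 27 × 60 + 24) × 30 + 4 = 49324.
Minute boundaries passed: 27; those not divisible by 10: 27 − 2 = 25; dropped labels = 2 × 25 = 50.
Actual frame index = 49324 − 50 = 49274.

49274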